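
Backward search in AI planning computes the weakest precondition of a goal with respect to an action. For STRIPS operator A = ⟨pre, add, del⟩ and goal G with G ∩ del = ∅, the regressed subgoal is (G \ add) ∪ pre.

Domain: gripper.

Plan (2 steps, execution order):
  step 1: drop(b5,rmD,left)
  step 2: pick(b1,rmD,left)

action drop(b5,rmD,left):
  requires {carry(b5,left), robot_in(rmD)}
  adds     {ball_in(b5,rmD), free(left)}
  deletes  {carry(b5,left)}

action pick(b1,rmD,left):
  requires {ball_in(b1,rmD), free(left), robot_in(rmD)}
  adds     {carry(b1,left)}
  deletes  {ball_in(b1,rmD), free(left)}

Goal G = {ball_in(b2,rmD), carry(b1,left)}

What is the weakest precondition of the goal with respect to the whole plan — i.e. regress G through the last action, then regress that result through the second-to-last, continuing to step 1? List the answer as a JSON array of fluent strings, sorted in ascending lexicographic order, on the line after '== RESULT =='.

Regress step by step:
  through step 2 (pick(b1,rmD,left)): drop {carry(b1,left)}, keep {ball_in(b2,rmD)}, require {ball_in(b1,rmD), free(left), robot_in(rmD)}
    → {ball_in(b1,rmD), ball_in(b2,rmD), free(left), robot_in(rmD)}
  through step 1 (drop(b5,rmD,left)): drop {free(left)}, keep {ball_in(b1,rmD), ball_in(b2,rmD), robot_in(rmD)}, require {carry(b5,left), robot_in(rmD)}
    → {ball_in(b1,rmD), ball_in(b2,rmD), carry(b5,left), robot_in(rmD)}

== RESULT ==
["ball_in(b1,rmD)", "ball_in(b2,rmD)", "carry(b5,left)", "robot_in(rmD)"]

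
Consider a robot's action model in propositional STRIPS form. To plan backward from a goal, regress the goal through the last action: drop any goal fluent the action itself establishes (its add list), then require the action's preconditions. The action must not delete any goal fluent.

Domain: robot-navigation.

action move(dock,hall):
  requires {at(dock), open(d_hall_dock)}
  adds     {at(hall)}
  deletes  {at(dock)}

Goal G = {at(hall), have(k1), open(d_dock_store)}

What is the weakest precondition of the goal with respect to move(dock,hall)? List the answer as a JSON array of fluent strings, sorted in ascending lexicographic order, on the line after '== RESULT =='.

Regress:
  G ∩ del = {}  (empty — regression defined)
  G \ add = {at(hall), have(k1), open(d_dock_store)} \ {at(hall)} = {have(k1), open(d_dock_store)}
  ∪ pre   = {have(k1), open(d_dock_store)} ∪ {at(dock), open(d_hall_dock)}
          = {at(dock), have(k1), open(d_dock_store), open(d_hall_dock)}

== RESULT ==
["at(dock)", "have(k1)", "open(d_dock_store)", "open(d_hall_dock)"]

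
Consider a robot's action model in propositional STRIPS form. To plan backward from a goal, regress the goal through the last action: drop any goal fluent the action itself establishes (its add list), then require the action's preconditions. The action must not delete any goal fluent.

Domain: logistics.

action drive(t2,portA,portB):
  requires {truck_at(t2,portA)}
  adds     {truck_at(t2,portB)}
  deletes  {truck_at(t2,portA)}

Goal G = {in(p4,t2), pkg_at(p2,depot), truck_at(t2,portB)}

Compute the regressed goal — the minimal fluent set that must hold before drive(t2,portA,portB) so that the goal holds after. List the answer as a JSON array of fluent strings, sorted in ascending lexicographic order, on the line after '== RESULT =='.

Regress:
  G ∩ del = {}  (empty — regression defined)
  G \ add = {in(p4,t2), pkg_at(p2,depot), truck_at(t2,portB)} \ {truck_at(t2,portB)} = {in(p4,t2), pkg_at(p2,depot)}
  ∪ pre   = {in(p4,t2), pkg_at(p2,depot)} ∪ {truck_at(t2,portA)}
          = {in(p4,t2), pkg_at(p2,depot), truck_at(t2,portA)}

== RESULT ==
["in(p4,t2)", "pkg_at(p2,depot)", "truck_at(t2,portA)"]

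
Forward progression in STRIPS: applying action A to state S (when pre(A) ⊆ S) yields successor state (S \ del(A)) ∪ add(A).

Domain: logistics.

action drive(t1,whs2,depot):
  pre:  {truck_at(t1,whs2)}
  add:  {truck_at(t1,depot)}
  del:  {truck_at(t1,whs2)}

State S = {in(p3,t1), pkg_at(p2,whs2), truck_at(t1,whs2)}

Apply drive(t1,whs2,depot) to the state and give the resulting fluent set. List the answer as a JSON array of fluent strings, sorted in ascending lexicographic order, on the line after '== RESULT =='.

Compute (S \ del) ∪ add:
  pre ⊆ S: {truck_at(t1,whs2)} ⊆ S  — applicable
  S \ del = {in(p3,t1), pkg_at(p2,whs2)}
  ∪ add   = {in(p3,t1), pkg_at(p2,whs2), truck_at(t1,depot)}

== RESULT ==
["in(p3,t1)", "pkg_at(p2,whs2)", "truck_at(t1,depot)"]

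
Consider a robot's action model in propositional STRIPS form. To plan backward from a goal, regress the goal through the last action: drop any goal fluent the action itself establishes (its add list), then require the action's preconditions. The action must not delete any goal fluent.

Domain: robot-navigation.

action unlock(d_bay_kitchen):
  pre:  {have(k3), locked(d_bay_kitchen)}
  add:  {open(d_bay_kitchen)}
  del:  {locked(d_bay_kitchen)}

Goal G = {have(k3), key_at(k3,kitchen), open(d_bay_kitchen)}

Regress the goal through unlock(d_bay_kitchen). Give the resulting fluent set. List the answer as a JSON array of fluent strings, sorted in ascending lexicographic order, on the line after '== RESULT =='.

Compute (G \ add) ∪ pre:
  G ∩ del = {}  (empty — regression defined)
  G \ add = {have(k3), key_at(k3,kitchen), open(d_bay_kitchen)} \ {open(d_bay_kitchen)} = {have(k3), key_at(k3,kitchen)}
  ∪ pre   = {have(k3), key_at(k3,kitchen)} ∪ {have(k3), locked(d_bay_kitchen)}
          = {have(k3), key_at(k3,kitchen), locked(d_bay_kitchen)}

== RESULT ==
["have(k3)", "key_at(k3,kitchen)", "locked(d_bay_kitchen)"]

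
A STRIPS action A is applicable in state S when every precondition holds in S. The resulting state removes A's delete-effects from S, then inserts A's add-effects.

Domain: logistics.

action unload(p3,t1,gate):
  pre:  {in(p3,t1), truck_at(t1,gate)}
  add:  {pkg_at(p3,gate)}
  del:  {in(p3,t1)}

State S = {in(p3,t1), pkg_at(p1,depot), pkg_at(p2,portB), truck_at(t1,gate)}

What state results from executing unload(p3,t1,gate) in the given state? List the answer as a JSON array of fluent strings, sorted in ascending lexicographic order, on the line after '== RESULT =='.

Compute (S \ del) ∪ add:
  pre ⊆ S: {in(p3,t1), truck_at(t1,gate)} ⊆ S  — applicable
  S \ del = {pkg_at(p1,depot), pkg_at(p2,portB), truck_at(t1,gate)}
  ∪ add   = {pkg_at(p1,depot), pkg_at(p2,portB), pkg_at(p3,gate), truck_at(t1,gate)}

== RESULT ==
["pkg_at(p1,depot)", "pkg_at(p2,portB)", "pkg_at(p3,gate)", "truck_at(t1,gate)"]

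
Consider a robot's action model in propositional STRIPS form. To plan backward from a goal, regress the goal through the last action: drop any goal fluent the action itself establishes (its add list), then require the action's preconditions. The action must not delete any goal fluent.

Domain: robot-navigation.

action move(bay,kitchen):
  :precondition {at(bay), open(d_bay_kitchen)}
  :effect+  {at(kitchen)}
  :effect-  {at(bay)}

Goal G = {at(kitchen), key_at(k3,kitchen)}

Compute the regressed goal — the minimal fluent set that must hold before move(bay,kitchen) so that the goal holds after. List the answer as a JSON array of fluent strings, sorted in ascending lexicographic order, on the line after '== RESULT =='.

Compute (G \ add) ∪ pre:
  G ∩ del = {}  (empty — regression defined)
  G \ add = {at(kitchen), key_at(k3,kitchen)} \ {at(kitchen)} = {key_at(k3,kitchen)}
  ∪ pre   = {key_at(k3,kitchen)} ∪ {at(bay), open(d_bay_kitchen)}
          = {at(bay), key_at(k3,kitchen), open(d_bay_kitchen)}

== RESULT ==
["at(bay)", "key_at(k3,kitchen)", "open(d_bay_kitchen)"]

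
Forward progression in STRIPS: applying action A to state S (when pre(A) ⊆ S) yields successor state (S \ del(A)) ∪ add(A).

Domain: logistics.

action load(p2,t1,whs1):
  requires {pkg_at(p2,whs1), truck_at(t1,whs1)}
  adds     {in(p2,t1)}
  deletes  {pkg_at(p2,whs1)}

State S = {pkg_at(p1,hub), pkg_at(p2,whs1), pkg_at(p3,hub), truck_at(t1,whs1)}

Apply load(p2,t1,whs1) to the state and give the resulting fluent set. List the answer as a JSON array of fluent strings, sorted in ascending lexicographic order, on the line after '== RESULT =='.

Compute (S \ del) ∪ add:
  pre ⊆ S: {pkg_at(p2,whs1), truck_at(t1,whs1)} ⊆ S  — applicable
  S \ del = {pkg_at(p1,hub), pkg_at(p3,hub), truck_at(t1,whs1)}
  ∪ add   = {in(p2,t1), pkg_at(p1,hub), pkg_at(p3,hub), truck_at(t1,whs1)}

== RESULT ==
["in(p2,t1)", "pkg_at(p1,hub)", "pkg_at(p3,hub)", "truck_at(t1,whs1)"]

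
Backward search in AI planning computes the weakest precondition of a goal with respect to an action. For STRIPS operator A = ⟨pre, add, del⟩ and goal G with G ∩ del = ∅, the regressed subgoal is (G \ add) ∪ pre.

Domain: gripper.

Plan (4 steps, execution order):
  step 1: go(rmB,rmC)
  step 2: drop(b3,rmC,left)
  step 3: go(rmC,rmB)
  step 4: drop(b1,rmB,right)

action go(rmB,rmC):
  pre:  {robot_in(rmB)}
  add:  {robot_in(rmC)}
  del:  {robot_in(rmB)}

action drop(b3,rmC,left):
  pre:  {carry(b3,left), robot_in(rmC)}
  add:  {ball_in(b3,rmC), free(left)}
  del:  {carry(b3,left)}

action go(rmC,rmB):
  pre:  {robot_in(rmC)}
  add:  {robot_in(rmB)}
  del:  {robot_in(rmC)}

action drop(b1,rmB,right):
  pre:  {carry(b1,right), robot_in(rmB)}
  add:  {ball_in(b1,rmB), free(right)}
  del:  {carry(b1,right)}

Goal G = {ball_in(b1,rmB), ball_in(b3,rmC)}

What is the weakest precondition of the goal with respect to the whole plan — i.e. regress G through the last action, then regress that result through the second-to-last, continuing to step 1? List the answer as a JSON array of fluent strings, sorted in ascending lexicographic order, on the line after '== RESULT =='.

Work backward from the goal:
  through step 4 (drop(b1,rmB,right)): drop {ball_in(b1,rmB)}, keep {ball_in(b3,rmC)}, require {carry(b1,right), robot_in(rmB)}
    → {ball_in(b3,rmC), carry(b1,right), robot_in(rmB)}
  through step 3 (go(rmC,rmB)): drop {robot_in(rmB)}, keep {ball_in(b3,rmC), carry(b1,right)}, require {robot_in(rmC)}
    → {ball_in(b3,rmC), carry(b1,right), robot_in(rmC)}
  through step 2 (drop(b3,rmC,left)): drop {ball_in(b3,rmC)}, keep {carry(b1,right), robot_in(rmC)}, require {carry(b3,left), robot_in(rmC)}
    → {carry(b1,right), carry(b3,left), robot_in(rmC)}
  through step 1 (go(rmB,rmC)): drop {robot_in(rmC)}, keep {carry(b1,right), carry(b3,left)}, require {robot_in(rmB)}
    → {carry(b1,right), carry(b3,left), robot_in(rmB)}

== RESULT ==
["carry(b1,right)", "carry(b3,left)", "robot_in(rmB)"]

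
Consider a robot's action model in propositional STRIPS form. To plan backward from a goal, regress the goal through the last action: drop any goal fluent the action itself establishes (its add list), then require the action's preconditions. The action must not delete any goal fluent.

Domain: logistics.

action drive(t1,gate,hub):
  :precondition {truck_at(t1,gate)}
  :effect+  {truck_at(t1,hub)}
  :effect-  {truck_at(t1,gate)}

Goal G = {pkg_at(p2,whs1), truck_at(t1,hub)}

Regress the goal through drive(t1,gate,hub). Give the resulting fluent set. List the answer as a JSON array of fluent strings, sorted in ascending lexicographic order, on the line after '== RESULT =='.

Regress:
  G ∩ del = {}  (empty — regression defined)
  G \ add = {pkg_at(p2,whs1), truck_at(t1,hub)} \ {truck_at(t1,hub)} = {pkg_at(p2,whs1)}
  ∪ pre   = {pkg_at(p2,whs1)} ∪ {truck_at(t1,gate)}
          = {pkg_at(p2,whs1), truck_at(t1,gate)}

== RESULT ==
["pkg_at(p2,whs1)", "truck_at(t1,gate)"]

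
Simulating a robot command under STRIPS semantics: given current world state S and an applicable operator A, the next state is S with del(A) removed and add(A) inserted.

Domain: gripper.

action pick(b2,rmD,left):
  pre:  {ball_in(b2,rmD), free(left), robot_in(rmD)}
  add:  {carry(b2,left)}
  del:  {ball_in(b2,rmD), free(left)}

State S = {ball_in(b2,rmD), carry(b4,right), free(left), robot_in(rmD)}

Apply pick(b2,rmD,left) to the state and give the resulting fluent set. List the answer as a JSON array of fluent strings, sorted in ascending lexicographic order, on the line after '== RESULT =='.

Progress:
  pre ⊆ S: {ball_in(b2,rmD), free(left), robot_in(rmD)} ⊆ S  — applicable
  S \ del = {carry(b4,right), robot_in(rmD)}
  ∪ add   = {carry(b2,left), carry(b4,right), robot_in(rmD)}

== RESULT ==
["carry(b2,left)", "carry(b4,right)", "robot_in(rmD)"]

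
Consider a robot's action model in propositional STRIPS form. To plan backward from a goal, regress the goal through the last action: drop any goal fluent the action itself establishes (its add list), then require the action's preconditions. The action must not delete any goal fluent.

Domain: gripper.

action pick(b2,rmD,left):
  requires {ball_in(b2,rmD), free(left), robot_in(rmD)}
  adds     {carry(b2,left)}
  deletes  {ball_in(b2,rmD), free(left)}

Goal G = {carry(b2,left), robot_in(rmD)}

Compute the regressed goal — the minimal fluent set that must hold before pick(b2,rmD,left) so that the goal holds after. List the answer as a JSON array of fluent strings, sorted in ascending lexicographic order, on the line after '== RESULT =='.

Regress:
  G ∩ del = {}  (empty — regression defined)
  G \ add = {carry(b2,left), robot_in(rmD)} \ {carry(b2,left)} = {robot_in(rmD)}
  ∪ pre   = {robot_in(rmD)} ∪ {ball_in(b2,rmD), free(left), robot_in(rmD)}
          = {ball_in(b2,rmD), free(left), robot_in(rmD)}

== RESULT ==
["ball_in(b2,rmD)", "free(left)", "robot_in(rmD)"]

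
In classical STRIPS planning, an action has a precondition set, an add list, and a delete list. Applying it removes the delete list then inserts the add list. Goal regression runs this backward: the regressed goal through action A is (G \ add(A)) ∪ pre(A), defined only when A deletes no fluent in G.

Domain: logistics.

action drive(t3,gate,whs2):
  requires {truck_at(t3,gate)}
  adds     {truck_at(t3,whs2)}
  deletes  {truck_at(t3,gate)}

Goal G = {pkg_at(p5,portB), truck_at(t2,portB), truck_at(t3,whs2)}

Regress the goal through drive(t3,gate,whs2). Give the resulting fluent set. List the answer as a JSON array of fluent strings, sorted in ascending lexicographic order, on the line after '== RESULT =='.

Regress:
  G ∩ del = {}  (empty — regression defined)
  G \ add = {pkg_at(p5,portB), truck_at(t2,portB), truck_at(t3,whs2)} \ {truck_at(t3,whs2)} = {pkg_at(p5,portB), truck_at(t2,portB)}
  ∪ pre   = {pkg_at(p5,portB), truck_at(t2,portB)} ∪ {truck_at(t3,gate)}
          = {pkg_at(p5,portB), truck_at(t2,portB), truck_at(t3,gate)}

== RESULT ==
["pkg_at(p5,portB)", "truck_at(t2,portB)", "truck_at(t3,gate)"]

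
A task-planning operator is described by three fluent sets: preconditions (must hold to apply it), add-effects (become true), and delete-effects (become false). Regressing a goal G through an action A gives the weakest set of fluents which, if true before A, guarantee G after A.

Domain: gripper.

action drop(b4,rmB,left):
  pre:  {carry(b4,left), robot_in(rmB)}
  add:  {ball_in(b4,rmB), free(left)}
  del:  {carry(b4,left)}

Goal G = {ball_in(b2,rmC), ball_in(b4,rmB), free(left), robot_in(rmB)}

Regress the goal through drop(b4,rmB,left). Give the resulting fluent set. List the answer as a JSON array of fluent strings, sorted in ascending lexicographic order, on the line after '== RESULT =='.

Regress:
  G ∩ del = {}  (empty — regression defined)
  G \ add = {ball_in(b2,rmC), ball_in(b4,rmB), free(left), robot_in(rmB)} \ {ball_in(b4,rmB), free(left)} = {ball_in(b2,rmC), robot_in(rmB)}
  ∪ pre   = {ball_in(b2,rmC), robot_in(rmB)} ∪ {carry(b4,left), robot_in(rmB)}
          = {ball_in(b2,rmC), carry(b4,left), robot_in(rmB)}

== RESULT ==
["ball_in(b2,rmC)", "carry(b4,left)", "robot_in(rmB)"]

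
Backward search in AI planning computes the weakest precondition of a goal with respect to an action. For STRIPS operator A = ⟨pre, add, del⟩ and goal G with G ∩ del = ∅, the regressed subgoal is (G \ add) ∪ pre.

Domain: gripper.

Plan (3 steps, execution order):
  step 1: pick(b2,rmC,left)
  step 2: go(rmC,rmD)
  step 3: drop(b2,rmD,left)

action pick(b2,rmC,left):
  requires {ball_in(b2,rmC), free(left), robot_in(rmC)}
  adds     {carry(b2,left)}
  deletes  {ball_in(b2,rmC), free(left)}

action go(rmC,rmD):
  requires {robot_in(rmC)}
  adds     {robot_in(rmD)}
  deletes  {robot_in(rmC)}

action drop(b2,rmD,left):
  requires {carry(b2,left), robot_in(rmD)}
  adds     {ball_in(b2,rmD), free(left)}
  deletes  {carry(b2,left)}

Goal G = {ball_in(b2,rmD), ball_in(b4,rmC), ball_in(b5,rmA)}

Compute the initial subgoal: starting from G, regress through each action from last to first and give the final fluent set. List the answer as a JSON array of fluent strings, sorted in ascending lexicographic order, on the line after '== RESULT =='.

Regress step by step:
  through step 3 (drop(b2,rmD,left)): drop {ball_in(b2,rmD)}, keep {ball_in(b4,rmC), ball_in(b5,rmA)}, require {carry(b2,left), robot_in(rmD)}
    → {ball_in(b4,rmC), ball_in(b5,rmA), carry(b2,left), robot_in(rmD)}
  through step 2 (go(rmC,rmD)): drop {robot_in(rmD)}, keep {ball_in(b4,rmC), ball_in(b5,rmA), carry(b2,left)}, require {robot_in(rmC)}
    → {ball_in(b4,rmC), ball_in(b5,rmA), carry(b2,left), robot_in(rmC)}
  through step 1 (pick(b2,rmC,left)): drop {carry(b2,left)}, keep {ball_in(b4,rmC), ball_in(b5,rmA), robot_in(rmC)}, require {ball_in(b2,rmC), free(left), robot_in(rmC)}
    → {ball_in(b2,rmC), ball_in(b4,rmC), ball_in(b5,rmA), free(left), robot_in(rmC)}

== RESULT ==
["ball_in(b2,rmC)", "ball_in(b4,rmC)", "ball_in(b5,rmA)", "free(left)", "robot_in(rmC)"]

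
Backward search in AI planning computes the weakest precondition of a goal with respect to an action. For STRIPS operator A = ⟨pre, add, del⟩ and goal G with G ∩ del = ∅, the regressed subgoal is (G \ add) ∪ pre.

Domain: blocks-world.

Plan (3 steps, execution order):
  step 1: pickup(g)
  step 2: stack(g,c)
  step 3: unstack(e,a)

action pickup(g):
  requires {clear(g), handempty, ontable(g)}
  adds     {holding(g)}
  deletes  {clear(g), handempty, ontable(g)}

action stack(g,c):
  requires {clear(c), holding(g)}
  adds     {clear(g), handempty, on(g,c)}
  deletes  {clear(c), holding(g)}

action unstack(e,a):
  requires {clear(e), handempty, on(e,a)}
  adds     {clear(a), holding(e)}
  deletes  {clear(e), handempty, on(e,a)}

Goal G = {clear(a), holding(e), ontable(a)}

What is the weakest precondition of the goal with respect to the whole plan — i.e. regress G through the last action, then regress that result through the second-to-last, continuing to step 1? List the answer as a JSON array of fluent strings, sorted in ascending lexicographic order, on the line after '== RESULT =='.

Work backward from the goal:
  through step 3 (unstack(e,a)): drop {clear(a), holding(e)}, keep {ontable(a)}, require {clear(e), handempty, on(e,a)}
    → {clear(e), handempty, on(e,a), ontable(a)}
  through step 2 (stack(g,c)): drop {handempty}, keep {clear(e), on(e,a), ontable(a)}, require {clear(c), holding(g)}
    → {clear(c), clear(e), holding(g), on(e,a), ontable(a)}
  through step 1 (pickup(g)): drop {holding(g)}, keep {clear(c), clear(e), on(e,a), ontable(a)}, require {clear(g), handempty, ontable(g)}
    → {clear(c), clear(e), clear(g), handempty, on(e,a), ontable(a), ontable(g)}

== RESULT ==
["clear(c)", "clear(e)", "clear(g)", "handempty", "on(e,a)", "ontable(a)", "ontable(g)"]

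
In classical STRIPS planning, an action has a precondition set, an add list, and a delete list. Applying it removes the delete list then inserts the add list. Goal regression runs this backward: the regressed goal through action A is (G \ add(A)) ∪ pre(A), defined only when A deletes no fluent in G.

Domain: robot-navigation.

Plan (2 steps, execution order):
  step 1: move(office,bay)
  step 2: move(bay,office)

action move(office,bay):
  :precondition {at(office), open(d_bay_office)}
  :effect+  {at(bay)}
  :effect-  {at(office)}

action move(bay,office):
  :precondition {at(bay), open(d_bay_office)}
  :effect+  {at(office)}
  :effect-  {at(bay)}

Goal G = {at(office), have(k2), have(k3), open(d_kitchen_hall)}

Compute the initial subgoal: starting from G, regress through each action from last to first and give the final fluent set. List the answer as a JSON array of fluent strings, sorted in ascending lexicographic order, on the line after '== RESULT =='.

Work backward from the goal:
  through step 2 (move(bay,office)): drop {at(office)}, keep {have(k2), have(k3), open(d_kitchen_hall)}, require {at(bay), open(d_bay_office)}
    → {at(bay), have(k2), have(k3), open(d_bay_office), open(d_kitchen_hall)}
  through step 1 (move(office,bay)): drop {at(bay)}, keep {have(k2), have(k3), open(d_bay_office), open(d_kitchen_hall)}, require {at(office), open(d_bay_office)}
    → {at(office), have(k2), have(k3), open(d_bay_office), open(d_kitchen_hall)}

== RESULT ==
["at(office)", "have(k2)", "have(k3)", "open(d_bay_office)", "open(d_kitchen_hall)"]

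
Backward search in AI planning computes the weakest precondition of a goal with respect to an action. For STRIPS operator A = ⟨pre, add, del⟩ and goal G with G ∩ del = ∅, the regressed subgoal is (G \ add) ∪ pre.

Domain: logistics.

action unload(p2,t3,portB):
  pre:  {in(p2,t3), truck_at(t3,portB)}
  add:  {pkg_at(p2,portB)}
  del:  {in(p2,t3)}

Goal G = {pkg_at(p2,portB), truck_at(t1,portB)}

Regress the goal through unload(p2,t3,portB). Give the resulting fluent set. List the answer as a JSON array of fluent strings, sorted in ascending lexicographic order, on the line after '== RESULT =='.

Compute (G \ add) ∪ pre:
  G ∩ del = {}  (empty — regression defined)
  G \ add = {pkg_at(p2,portB), truck_at(t1,portB)} \ {pkg_at(p2,portB)} = {truck_at(t1,portB)}
  ∪ pre   = {truck_at(t1,portB)} ∪ {in(p2,t3), truck_at(t3,portB)}
          = {in(p2,t3), truck_at(t1,portB), truck_at(t3,portB)}

== RESULT ==
["in(p2,t3)", "truck_at(t1,portB)", "truck_at(t3,portB)"]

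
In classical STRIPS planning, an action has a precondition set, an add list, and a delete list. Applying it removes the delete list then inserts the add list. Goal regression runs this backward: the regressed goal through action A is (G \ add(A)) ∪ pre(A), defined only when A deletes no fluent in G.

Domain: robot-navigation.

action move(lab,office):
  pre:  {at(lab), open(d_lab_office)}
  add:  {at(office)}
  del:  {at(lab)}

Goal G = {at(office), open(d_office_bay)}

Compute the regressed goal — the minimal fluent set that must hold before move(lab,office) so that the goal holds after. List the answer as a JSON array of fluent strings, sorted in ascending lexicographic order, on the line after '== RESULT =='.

Regress:
  G ∩ del = {}  (empty — regression defined)
  G \ add = {at(office), open(d_office_bay)} \ {at(office)} = {open(d_office_bay)}
  ∪ pre   = {open(d_office_bay)} ∪ {at(lab), open(d_lab_office)}
          = {at(lab), open(d_lab_office), open(d_office_bay)}

== RESULT ==
["at(lab)", "open(d_lab_office)", "open(d_office_bay)"]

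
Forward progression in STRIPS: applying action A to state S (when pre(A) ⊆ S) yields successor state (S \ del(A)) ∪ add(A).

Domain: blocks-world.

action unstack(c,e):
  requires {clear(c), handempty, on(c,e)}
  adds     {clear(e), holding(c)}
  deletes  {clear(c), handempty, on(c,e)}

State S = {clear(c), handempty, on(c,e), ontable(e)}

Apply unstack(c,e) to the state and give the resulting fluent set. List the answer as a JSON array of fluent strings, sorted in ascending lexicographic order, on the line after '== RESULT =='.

Compute (S \ del) ∪ add:
  pre ⊆ S: {clear(c), handempty, on(c,e)} ⊆ S  — applicable
  S \ del = {ontable(e)}
  ∪ add   = {clear(e), holding(c), ontable(e)}

== RESULT ==
["clear(e)", "holding(c)", "ontable(e)"]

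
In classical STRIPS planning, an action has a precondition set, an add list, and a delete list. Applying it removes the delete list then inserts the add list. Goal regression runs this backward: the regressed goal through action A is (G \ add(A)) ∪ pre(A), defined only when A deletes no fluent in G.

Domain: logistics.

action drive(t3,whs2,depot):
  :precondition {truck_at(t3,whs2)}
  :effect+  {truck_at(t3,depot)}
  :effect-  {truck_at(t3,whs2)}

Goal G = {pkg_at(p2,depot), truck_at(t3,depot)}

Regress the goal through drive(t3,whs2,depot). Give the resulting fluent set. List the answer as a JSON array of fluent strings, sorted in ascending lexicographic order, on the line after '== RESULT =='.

Regress:
  G ∩ del = {}  (empty — regression defined)
  G \ add = {pkg_at(p2,depot), truck_at(t3,depot)} \ {truck_at(t3,depot)} = {pkg_at(p2,depot)}
  ∪ pre   = {pkg_at(p2,depot)} ∪ {truck_at(t3,whs2)}
          = {pkg_at(p2,depot), truck_at(t3,whs2)}

== RESULT ==
["pkg_at(p2,depot)", "truck_at(t3,whs2)"]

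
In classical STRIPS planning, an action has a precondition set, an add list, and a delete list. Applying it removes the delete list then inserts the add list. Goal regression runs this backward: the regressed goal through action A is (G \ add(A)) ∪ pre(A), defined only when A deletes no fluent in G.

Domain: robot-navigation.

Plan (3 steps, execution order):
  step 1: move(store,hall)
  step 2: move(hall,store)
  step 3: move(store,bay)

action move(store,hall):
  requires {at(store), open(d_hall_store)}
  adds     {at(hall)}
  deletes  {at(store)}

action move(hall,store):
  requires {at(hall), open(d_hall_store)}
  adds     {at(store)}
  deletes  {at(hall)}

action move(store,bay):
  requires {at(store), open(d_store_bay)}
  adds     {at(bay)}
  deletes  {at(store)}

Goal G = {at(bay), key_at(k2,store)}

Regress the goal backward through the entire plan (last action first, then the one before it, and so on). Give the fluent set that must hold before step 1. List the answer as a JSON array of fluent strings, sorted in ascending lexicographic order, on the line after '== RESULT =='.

Work backward from the goal:
  through step 3 (move(store,bay)): drop {at(bay)}, keep {key_at(k2,store)}, require {at(store), open(d_store_bay)}
    → {at(store), key_at(k2,store), open(d_store_bay)}
  through step 2 (move(hall,store)): drop {at(store)}, keep {key_at(k2,store), open(d_store_bay)}, require {at(hall), open(d_hall_store)}
    → {at(hall), key_at(k2,store), open(d_hall_store), open(d_store_bay)}
  through step 1 (move(store,hall)): drop {at(hall)}, keep {key_at(k2,store), open(d_hall_store), open(d_store_bay)}, require {at(store), open(d_hall_store)}
    → {at(store), key_at(k2,store), open(d_hall_store), open(d_store_bay)}

== RESULT ==
["at(store)", "key_at(k2,store)", "open(d_hall_store)", "open(d_store_bay)"]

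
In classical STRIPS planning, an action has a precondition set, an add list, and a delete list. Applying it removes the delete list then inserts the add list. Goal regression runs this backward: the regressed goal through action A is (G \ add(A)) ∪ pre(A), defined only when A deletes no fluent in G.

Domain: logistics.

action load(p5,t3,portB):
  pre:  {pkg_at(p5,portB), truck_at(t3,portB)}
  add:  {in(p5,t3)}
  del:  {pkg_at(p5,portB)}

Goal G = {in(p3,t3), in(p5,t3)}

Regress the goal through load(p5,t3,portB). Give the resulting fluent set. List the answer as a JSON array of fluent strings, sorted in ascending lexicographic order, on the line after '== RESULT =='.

Compute (G \ add) ∪ pre:
  G ∩ del = {}  (empty — regression defined)
  G \ add = {in(p3,t3), in(p5,t3)} \ {in(p5,t3)} = {in(p3,t3)}
  ∪ pre   = {in(p3,t3)} ∪ {pkg_at(p5,portB), truck_at(t3,portB)}
          = {in(p3,t3), pkg_at(p5,portB), truck_at(t3,portB)}

== RESULT ==
["in(p3,t3)", "pkg_at(p5,portB)", "truck_at(t3,portB)"]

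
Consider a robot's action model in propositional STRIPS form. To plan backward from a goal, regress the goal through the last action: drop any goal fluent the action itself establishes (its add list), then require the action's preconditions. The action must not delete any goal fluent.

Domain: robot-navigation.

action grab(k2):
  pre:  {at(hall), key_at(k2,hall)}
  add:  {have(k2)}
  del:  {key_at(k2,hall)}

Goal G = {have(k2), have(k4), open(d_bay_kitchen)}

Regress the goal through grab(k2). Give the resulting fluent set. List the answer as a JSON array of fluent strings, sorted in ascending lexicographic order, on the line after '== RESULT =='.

Regress:
  G ∩ del = {}  (empty — regression defined)
  G \ add = {have(k2), have(k4), open(d_bay_kitchen)} \ {have(k2)} = {have(k4), open(d_bay_kitchen)}
  ∪ pre   = {have(k4), open(d_bay_kitchen)} ∪ {at(hall), key_at(k2,hall)}
          = {at(hall), have(k4), key_at(k2,hall), open(d_bay_kitchen)}

== RESULT ==
["at(hall)", "have(k4)", "key_at(k2,hall)", "open(d_bay_kitchen)"]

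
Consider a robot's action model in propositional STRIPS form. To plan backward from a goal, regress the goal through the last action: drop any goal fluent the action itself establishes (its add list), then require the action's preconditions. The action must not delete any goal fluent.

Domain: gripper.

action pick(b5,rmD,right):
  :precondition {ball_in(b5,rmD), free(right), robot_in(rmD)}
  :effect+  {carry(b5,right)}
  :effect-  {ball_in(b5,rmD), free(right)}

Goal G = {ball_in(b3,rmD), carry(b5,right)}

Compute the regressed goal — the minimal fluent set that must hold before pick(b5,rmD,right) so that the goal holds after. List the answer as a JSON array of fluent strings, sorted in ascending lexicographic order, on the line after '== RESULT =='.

Compute (G \ add) ∪ pre:
  G ∩ del = {}  (empty — regression defined)
  G \ add = {ball_in(b3,rmD), carry(b5,right)} \ {carry(b5,right)} = {ball_in(b3,rmD)}
  ∪ pre   = {ball_in(b3,rmD)} ∪ {ball_in(b5,rmD), free(right), robot_in(rmD)}
          = {ball_in(b3,rmD), ball_in(b5,rmD), free(right), robot_in(rmD)}

== RESULT ==
["ball_in(b3,rmD)", "ball_in(b5,rmD)", "free(right)", "robot_in(rmD)"]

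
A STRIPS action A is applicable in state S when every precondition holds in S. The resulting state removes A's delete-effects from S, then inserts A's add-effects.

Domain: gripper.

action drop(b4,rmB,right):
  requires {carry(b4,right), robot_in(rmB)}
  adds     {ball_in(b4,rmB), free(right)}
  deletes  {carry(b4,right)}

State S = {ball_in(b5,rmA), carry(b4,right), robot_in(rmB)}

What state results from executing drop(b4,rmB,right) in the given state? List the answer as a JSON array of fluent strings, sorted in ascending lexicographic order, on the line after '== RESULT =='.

Progress:
  pre ⊆ S: {carry(b4,right), robot_in(rmB)} ⊆ S  — applicable
  S \ del = {ball_in(b5,rmA), robot_in(rmB)}
  ∪ add   = {ball_in(b4,rmB), ball_in(b5,rmA), free(right), robot_in(rmB)}

== RESULT ==
["ball_in(b4,rmB)", "ball_in(b5,rmA)", "free(right)", "robot_in(rmB)"]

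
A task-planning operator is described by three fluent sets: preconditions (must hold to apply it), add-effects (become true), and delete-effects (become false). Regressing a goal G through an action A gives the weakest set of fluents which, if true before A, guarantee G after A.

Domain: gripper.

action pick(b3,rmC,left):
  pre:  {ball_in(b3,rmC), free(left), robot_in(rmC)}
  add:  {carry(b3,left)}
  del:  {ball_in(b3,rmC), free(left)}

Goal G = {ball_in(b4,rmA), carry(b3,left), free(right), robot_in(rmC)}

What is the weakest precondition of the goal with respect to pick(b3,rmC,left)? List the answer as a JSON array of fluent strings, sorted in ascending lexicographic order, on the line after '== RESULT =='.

Compute (G \ add) ∪ pre:
  G ∩ del = {}  (empty — regression defined)
  G \ add = {ball_in(b4,rmA), carry(b3,left), free(right), robot_in(rmC)} \ {carry(b3,left)} = {ball_in(b4,rmA), free(right), robot_in(rmC)}
  ∪ pre   = {ball_in(b4,rmA), free(right), robot_in(rmC)} ∪ {ball_in(b3,rmC), free(left), robot_in(rmC)}
          = {ball_in(b3,rmC), ball_in(b4,rmA), free(left), free(right), robot_in(rmC)}

== RESULT ==
["ball_in(b3,rmC)", "ball_in(b4,rmA)", "free(left)", "free(right)", "robot_in(rmC)"]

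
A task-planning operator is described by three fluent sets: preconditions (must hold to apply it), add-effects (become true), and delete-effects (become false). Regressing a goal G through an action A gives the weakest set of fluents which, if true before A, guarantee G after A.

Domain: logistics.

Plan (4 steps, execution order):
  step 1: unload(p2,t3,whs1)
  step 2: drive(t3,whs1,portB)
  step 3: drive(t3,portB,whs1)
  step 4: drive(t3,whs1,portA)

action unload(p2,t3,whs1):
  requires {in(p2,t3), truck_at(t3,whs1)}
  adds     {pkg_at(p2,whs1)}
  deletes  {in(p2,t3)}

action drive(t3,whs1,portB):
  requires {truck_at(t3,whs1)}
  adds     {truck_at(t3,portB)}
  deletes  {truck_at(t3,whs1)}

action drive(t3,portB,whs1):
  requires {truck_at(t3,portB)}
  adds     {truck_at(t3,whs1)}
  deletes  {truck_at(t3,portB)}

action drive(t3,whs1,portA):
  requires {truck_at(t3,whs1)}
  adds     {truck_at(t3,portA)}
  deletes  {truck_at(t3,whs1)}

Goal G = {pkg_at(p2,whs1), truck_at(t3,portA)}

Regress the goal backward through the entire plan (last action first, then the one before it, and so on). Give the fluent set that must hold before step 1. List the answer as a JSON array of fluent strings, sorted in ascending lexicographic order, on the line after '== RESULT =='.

Regress step by step:
  through step 4 (drive(t3,whs1,portA)): drop {truck_at(t3,portA)}, keep {pkg_at(p2,whs1)}, require {truck_at(t3,whs1)}
    → {pkg_at(p2,whs1), truck_at(t3,whs1)}
  through step 3 (drive(t3,portB,whs1)): drop {truck_at(t3,whs1)}, keep {pkg_at(p2,whs1)}, require {truck_at(t3,portB)}
    → {pkg_at(p2,whs1), truck_at(t3,portB)}
  through step 2 (drive(t3,whs1,portB)): drop {truck_at(t3,portB)}, keep {pkg_at(p2,whs1)}, require {truck_at(t3,whs1)}
    → {pkg_at(p2,whs1), truck_at(t3,whs1)}
  through step 1 (unload(p2,t3,whs1)): drop {pkg_at(p2,whs1)}, keep {truck_at(t3,whs1)}, require {in(p2,t3), truck_at(t3,whs1)}
    → {in(p2,t3), truck_at(t3,whs1)}

== RESULT ==
["in(p2,t3)", "truck_at(t3,whs1)"]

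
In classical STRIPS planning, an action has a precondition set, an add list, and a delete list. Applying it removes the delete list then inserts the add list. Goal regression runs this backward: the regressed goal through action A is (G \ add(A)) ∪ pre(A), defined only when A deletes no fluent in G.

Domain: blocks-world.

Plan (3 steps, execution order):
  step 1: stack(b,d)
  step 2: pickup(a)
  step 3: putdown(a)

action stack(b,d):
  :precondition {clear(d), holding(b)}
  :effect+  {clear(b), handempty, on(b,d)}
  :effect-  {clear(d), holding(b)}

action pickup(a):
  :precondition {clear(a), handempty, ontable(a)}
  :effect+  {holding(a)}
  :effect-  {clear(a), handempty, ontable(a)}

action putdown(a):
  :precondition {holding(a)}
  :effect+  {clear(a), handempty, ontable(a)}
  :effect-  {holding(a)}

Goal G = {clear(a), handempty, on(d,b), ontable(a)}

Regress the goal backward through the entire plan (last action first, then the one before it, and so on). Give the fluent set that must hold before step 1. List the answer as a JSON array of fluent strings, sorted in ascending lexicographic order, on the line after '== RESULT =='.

Regress step by step:
  through step 3 (putdown(a)): drop {clear(a), handempty, ontable(a)}, keep {on(d,b)}, require {holding(a)}
    → {holding(a), on(d,b)}
  through step 2 (pickup(a)): drop {holding(a)}, keep {on(d,b)}, require {clear(a), handempty, ontable(a)}
    → {clear(a), handempty, on(d,b), ontable(a)}
  through step 1 (stack(b,d)): drop {handempty}, keep {clear(a), on(d,b), ontable(a)}, require {clear(d), holding(b)}
    → {clear(a), clear(d), holding(b), on(d,b), ontable(a)}

== RESULT ==
["clear(a)", "clear(d)", "holding(b)", "on(d,b)", "ontable(a)"]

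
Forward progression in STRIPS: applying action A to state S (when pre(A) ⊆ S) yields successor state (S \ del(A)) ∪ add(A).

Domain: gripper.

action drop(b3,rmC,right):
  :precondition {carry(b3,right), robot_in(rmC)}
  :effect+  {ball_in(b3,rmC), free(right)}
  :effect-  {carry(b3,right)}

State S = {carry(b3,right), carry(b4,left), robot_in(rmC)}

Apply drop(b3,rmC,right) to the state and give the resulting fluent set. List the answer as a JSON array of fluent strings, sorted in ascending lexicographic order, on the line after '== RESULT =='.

Compute (S \ del) ∪ add:
  pre ⊆ S: {carry(b3,right), robot_in(rmC)} ⊆ S  — applicable
  S \ del = {carry(b4,left), robot_in(rmC)}
  ∪ add   = {ball_in(b3,rmC), carry(b4,left), free(right), robot_in(rmC)}

== RESULT ==
["ball_in(b3,rmC)", "carry(b4,left)", "free(right)", "robot_in(rmC)"]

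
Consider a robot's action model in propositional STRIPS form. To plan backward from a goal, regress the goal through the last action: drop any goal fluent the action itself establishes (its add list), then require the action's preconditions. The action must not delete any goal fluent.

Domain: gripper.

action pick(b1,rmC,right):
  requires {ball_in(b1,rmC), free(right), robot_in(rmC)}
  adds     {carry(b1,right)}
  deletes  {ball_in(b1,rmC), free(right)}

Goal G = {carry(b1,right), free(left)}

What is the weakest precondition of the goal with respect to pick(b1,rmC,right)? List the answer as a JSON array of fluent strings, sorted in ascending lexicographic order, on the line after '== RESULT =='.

Regress:
  G ∩ del = {}  (empty — regression defined)
  G \ add = {carry(b1,right), free(left)} \ {carry(b1,right)} = {free(left)}
  ∪ pre   = {free(left)} ∪ {ball_in(b1,rmC), free(right), robot_in(rmC)}
          = {ball_in(b1,rmC), free(left), free(right), robot_in(rmC)}

== RESULT ==
["ball_in(b1,rmC)", "free(left)", "free(right)", "robot_in(rmC)"]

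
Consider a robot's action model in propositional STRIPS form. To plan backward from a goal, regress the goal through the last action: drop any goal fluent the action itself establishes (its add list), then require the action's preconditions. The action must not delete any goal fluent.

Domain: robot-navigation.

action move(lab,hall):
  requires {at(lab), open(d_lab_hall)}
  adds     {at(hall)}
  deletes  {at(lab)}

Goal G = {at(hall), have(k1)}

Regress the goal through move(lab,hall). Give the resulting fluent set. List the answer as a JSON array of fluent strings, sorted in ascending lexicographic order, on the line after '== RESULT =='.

Compute (G \ add) ∪ pre:
  G ∩ del = {}  (empty — regression defined)
  G \ add = {at(hall), have(k1)} \ {at(hall)} = {have(k1)}
  ∪ pre   = {have(k1)} ∪ {at(lab), open(d_lab_hall)}
          = {at(lab), have(k1), open(d_lab_hall)}

== RESULT ==
["at(lab)", "have(k1)", "open(d_lab_hall)"]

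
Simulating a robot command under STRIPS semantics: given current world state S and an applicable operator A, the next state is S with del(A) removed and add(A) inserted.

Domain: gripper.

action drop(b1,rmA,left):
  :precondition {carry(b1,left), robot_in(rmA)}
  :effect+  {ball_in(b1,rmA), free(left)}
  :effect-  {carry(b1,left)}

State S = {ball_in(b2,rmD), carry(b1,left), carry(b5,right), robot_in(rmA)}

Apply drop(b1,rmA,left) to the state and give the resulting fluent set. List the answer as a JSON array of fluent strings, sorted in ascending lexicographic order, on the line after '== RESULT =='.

Compute (S \ del) ∪ add:
  pre ⊆ S: {carry(b1,left), robot_in(rmA)} ⊆ S  — applicable
  S \ del = {ball_in(b2,rmD), carry(b5,right), robot_in(rmA)}
  ∪ add   = {ball_in(b1,rmA), ball_in(b2,rmD), carry(b5,right), free(left), robot_in(rmA)}

== RESULT ==
["ball_in(b1,rmA)", "ball_in(b2,rmD)", "carry(b5,right)", "free(left)", "robot_in(rmA)"]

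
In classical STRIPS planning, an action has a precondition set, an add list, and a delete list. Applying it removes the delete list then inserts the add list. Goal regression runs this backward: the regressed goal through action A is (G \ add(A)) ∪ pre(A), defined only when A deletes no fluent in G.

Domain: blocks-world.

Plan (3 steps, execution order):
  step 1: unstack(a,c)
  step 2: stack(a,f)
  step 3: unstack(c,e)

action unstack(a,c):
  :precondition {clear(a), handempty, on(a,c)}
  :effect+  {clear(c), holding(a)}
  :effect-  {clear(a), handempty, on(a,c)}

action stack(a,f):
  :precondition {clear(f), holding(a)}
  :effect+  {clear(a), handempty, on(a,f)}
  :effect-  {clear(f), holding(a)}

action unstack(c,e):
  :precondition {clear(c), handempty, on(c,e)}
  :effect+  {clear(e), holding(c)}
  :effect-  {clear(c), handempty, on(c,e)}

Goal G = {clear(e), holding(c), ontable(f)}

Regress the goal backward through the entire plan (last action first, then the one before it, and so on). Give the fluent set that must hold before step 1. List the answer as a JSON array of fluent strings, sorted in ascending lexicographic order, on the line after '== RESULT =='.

Work backward from the goal:
  through step 3 (unstack(c,e)): drop {clear(e), holding(c)}, keep {ontable(f)}, require {clear(c), handempty, on(c,e)}
    → {clear(c), handempty, on(c,e), ontable(f)}
  through step 2 (stack(a,f)): drop {handempty}, keep {clear(c), on(c,e), ontable(f)}, require {clear(f), holding(a)}
    → {clear(c), clear(f), holding(a), on(c,e), ontable(f)}
  through step 1 (unstack(a,c)): drop {clear(c), holding(a)}, keep {clear(f), on(c,e), ontable(f)}, require {clear(a), handempty, on(a,c)}
    → {clear(a), clear(f), handempty, on(a,c), on(c,e), ontable(f)}

== RESULT ==
["clear(a)", "clear(f)", "handempty", "on(a,c)", "on(c,e)", "ontable(f)"]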